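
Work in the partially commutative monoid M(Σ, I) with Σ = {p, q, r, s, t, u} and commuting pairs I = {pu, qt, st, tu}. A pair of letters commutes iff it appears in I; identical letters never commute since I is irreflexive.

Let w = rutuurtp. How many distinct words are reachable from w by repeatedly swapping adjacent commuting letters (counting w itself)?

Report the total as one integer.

drop 0:r onto floor
drop 1:u onto {0:r}
drop 2:t onto {0:r}
drop 3:u onto {1:u}
drop 4:u onto {3:u}
drop 5:r onto {2:t, 4:u}
drop 6:t onto {5:r}
drop 7:p onto {6:t}
ground layer = {0:r}
drop-orders for the pieces not yet dropped (sum over which currently-grounded one goes next):
  1 to go: {7} 1
  2 to go: {6,7} 1
  3 to go: {5,6,7} 1
  4 to go: {2,5,6,7} 1  {4,5,6,7} 1
  5 to go: {2,4,5,6,7} 2  {3,4,5,6,7} 1
  6 to go: {1,3,4,5,6,7} 1  {2,3,4,5,6,7} 3
  if 0:r drops first: 4 orders

4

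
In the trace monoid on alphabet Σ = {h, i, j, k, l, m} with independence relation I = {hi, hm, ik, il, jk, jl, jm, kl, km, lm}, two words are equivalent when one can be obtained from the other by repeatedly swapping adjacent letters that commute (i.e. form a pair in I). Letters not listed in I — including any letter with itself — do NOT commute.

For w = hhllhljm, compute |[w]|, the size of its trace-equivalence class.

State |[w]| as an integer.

16

#0=h has no predecessor
#1=h depends on [0:h]
#2=l depends on [1:h]
#3=l depends on [2:l]
#4=h depends on [3:l]
#5=l depends on [4:h]
#6=j depends on [4:h]
#7=m has no predecessor
sources: [0:h, 7:m]
N(rest) = Σ N(rest − s) over sources s of rest; N(one piece) = 1:
  size 1 → [5]=1  [6]=1  [7]=1
  size 2 → [5,6]=2  [5,7]=2  [6,7]=2
  size 3 → [4,5,6]=2  [5,6,7]=6
  size 4 → [3,4,5,6]=2  [4,5,6,7]=8
  size 5 → [2,3,4,5,6]=2  [3,4,5,6,7]=10
  size 6 → [1,2,3,4,5,6]=2  [2,3,4,5,6,7]=12
  first=0(h) contributes 14
  first=7(m) contributes 2
|[w]| = 16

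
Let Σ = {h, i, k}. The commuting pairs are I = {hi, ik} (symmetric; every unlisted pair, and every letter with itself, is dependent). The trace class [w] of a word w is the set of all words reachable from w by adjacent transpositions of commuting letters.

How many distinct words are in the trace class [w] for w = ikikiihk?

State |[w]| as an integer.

70

drop 0:i onto floor
drop 1:k onto floor
drop 2:i onto {0:i}
drop 3:k onto {1:k}
drop 4:i onto {2:i}
drop 5:i onto {4:i}
drop 6:h onto {3:k}
drop 7:k onto {6:h}
ground layer = {0:i, 1:k}
drop-orders for the pieces not yet dropped (sum over which currently-grounded one goes next):
  1 to go: {5} 1  {7} 1
  2 to go: {4,5} 1  {5,7} 2  {6,7} 1
  3 to go: {2,4,5} 1  {3,6,7} 1  {4,5,7} 3  {5,6,7} 3
  4 to go: {0,2,4,5} 1  {1,3,6,7} 1  {2,4,5,7} 4  {3,5,6,7} 4  {4,5,6,7} 6
  5 to go: {0,2,4,5,7} 5  {1,3,5,6,7} 5  {2,4,5,6,7} 10  {3,4,5,6,7} 10
  6 to go: {0,2,4,5,6,7} 15  {1,3,4,5,6,7} 15  {2,3,4,5,6,7} 20
  if 0:i drops first: 35 orders
  if 1:k drops first: 35 orders
heap linearizations: 70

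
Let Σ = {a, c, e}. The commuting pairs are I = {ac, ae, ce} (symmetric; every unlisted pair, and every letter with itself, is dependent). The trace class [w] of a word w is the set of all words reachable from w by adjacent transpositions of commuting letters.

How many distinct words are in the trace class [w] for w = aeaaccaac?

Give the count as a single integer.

drop 0:a onto floor
drop 1:e onto floor
drop 2:a onto {0:a}
drop 3:a onto {2:a}
drop 4:c onto floor
drop 5:c onto {4:c}
drop 6:a onto {3:a}
drop 7:a onto {6:a}
drop 8:c onto {5:c}
ground layer = {0:a, 1:e, 4:c}
drop-orders for the pieces not yet dropped (sum over which currently-grounded one goes next):
  1 to go: {1} 1  {7} 1  {8} 1
  2 to go: {1,7} 2  {1,8} 2  {5,8} 1  {6,7} 1  {7,8} 2
  3 to go: {1,5,8} 3  {1,6,7} 3  {1,7,8} 6  {3,6,7} 1  {4,5,8} 1  {5,7,8} 3  {6,7,8} 3
  4 to go: {1,3,6,7} 4  {1,4,5,8} 4  {1,5,7,8} 12  {1,6,7,8} 12  {2,3,6,7} 1  {3,6,7,8} 4  {4,5,7,8} 4  {5,6,7,8} 6
  5 to go: {0,2,3,6,7} 1  {1,2,3,6,7} 5  {1,3,6,7,8} 20  {1,4,5,7,8} 20  {1,5,6,7,8} 30  {2,3,6,7,8} 5  {3,5,6,7,8} 10  {4,5,6,7,8} 10
  6 to go: {0,1,2,3,6,7} 6  {0,2,3,6,7,8} 6  {1,2,3,6,7,8} 30  {1,3,5,6,7,8} 60  {1,4,5,6,7,8} 60  {2,3,5,6,7,8} 15  {3,4,5,6,7,8} 20
  7 to go: {0,1,2,3,6,7,8} 42  {0,2,3,5,6,7,8} 21  {1,2,3,5,6,7,8} 105  {1,3,4,5,6,7,8} 140  {2,3,4,5,6,7,8} 35
  if 0:a drops first: 280 orders
  if 1:e drops first: 56 orders
  if 4:c drops first: 168 orders
heap linearizations: 504

504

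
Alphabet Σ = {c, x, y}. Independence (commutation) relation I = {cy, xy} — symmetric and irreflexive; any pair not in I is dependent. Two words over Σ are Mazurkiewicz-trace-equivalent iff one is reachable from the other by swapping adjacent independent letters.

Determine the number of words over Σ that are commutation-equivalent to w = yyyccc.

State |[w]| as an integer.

piece 0:y — minimal
piece 1:y rests on {0:y}
piece 2:y rests on {1:y}
piece 3:c — minimal
piece 4:c rests on {3:c}
piece 5:c rests on {4:c}
minimal pieces: {0:y, 3:c}
ways to finish when only these pieces remain (= sum over removing one remaining piece with nothing left below it):
  1 left: {2}→1  {5}→1
  2 left: {1,2}→1  {2,5}→2  {4,5}→1
  3 left: {0,1,2}→1  {1,2,5}→3  {2,4,5}→3  {3,4,5}→1
  4 left: {0,1,2,5}→4  {1,2,4,5}→6  {2,3,4,5}→4
  placing 0:y first → 10 extensions
  placing 3:c first → 10 extensions
total linear extensions = 20

20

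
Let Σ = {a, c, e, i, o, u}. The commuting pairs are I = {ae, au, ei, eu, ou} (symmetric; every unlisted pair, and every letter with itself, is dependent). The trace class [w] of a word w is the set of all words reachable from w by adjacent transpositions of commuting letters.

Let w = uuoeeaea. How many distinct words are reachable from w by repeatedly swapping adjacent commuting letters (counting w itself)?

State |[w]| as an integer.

280

0(u) covers ∅
1(u) covers 0:u
2(o) covers ∅
3(e) covers 2:o
4(e) covers 3:e
5(a) covers 2:o
6(e) covers 4:e
7(a) covers 5:a
floor of heap: 0:u, 2:o
completions by unplaced set U, small U first (add the entries for U minus each lowest piece of U):
  |U|=1: {1}:1  {6}:1  {7}:1
  |U|=2: {0,1}:1  {1,6}:2  {1,7}:2  {4,6}:1  {5,7}:1  {6,7}:2
  |U|=3: {0,1,6}:3  {0,1,7}:3  {1,4,6}:3  {1,5,7}:3  {1,6,7}:6  {3,4,6}:1  {4,6,7}:3  {5,6,7}:3
  |U|=4: {0,1,4,6}:6  {0,1,5,7}:6  {0,1,6,7}:12  {1,3,4,6}:4  {1,4,6,7}:12  {1,5,6,7}:12  {3,4,6,7}:4  {4,5,6,7}:6
  |U|=5: {0,1,3,4,6}:10  {0,1,4,6,7}:30  {0,1,5,6,7}:30  {1,3,4,6,7}:20  {1,4,5,6,7}:30  {3,4,5,6,7}:10
  |U|=6: {0,1,3,4,6,7}:60  {0,1,4,5,6,7}:90  {1,3,4,5,6,7}:60  {2,3,4,5,6,7}:10
  start at 0(u): 70
  start at 2(o): 210
sum over floor = 280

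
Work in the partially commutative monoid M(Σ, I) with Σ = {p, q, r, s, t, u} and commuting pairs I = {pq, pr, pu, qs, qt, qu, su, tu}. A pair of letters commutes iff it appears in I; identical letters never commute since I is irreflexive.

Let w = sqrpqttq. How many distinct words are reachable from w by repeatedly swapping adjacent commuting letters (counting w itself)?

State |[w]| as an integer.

piece 0:s — minimal
piece 1:q — minimal
piece 2:r rests on {0:s, 1:q}
piece 3:p rests on {0:s}
piece 4:q rests on {2:r}
piece 5:t rests on {2:r, 3:p}
piece 6:t rests on {5:t}
piece 7:q rests on {4:q}
minimal pieces: {0:s, 1:q}
ways to finish when only these pieces remain (= sum over removing one remaining piece with nothing left below it):
  1 left: {6}→1  {7}→1
  2 left: {4,7}→1  {5,6}→1  {6,7}→2
  3 left: {3,5,6}→1  {4,6,7}→3  {5,6,7}→3
  4 left: {3,5,6,7}→4  {4,5,6,7}→6
  5 left: {2,4,5,6,7}→6  {3,4,5,6,7}→10
  6 left: {1,2,4,5,6,7}→6  {2,3,4,5,6,7}→16
  placing 0:s first → 22 extensions
  placing 1:q first → 16 extensions
total linear extensions = 38

38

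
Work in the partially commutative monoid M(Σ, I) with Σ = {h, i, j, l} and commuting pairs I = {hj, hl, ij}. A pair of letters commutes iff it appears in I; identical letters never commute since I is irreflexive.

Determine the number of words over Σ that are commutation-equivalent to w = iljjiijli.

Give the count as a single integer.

10

drop 0:i onto floor
drop 1:l onto {0:i}
drop 2:j onto {1:l}
drop 3:j onto {2:j}
drop 4:i onto {1:l}
drop 5:i onto {4:i}
drop 6:j onto {3:j}
drop 7:l onto {5:i, 6:j}
drop 8:i onto {7:l}
ground layer = {0:i}
drop-orders for the pieces not yet dropped (sum over which currently-grounded one goes next):
  1 to go: {8} 1
  2 to go: {7,8} 1
  3 to go: {5,7,8} 1  {6,7,8} 1
  4 to go: {3,6,7,8} 1  {4,5,7,8} 1  {5,6,7,8} 2
  5 to go: {2,3,6,7,8} 1  {3,5,6,7,8} 3  {4,5,6,7,8} 3
  6 to go: {2,3,5,6,7,8} 4  {3,4,5,6,7,8} 6
  7 to go: {2,3,4,5,6,7,8} 10
  if 0:i drops first: 10 orders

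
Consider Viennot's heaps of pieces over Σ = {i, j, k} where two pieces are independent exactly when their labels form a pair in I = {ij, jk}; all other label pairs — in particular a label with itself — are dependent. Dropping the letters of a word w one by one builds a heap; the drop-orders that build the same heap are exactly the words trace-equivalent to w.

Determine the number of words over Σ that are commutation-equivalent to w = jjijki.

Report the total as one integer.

20

piece 0:j — minimal
piece 1:j rests on {0:j}
piece 2:i — minimal
piece 3:j rests on {1:j}
piece 4:k rests on {2:i}
piece 5:i rests on {4:k}
minimal pieces: {0:j, 2:i}
ways to finish when only these pieces remain (= sum over removing one remaining piece with nothing left below it):
  1 left: {3}→1  {5}→1
  2 left: {1,3}→1  {3,5}→2  {4,5}→1
  3 left: {0,1,3}→1  {1,3,5}→3  {2,4,5}→1  {3,4,5}→3
  4 left: {0,1,3,5}→4  {1,3,4,5}→6  {2,3,4,5}→4
  placing 0:j first → 10 extensions
  placing 2:i first → 10 extensions
total linear extensions = 20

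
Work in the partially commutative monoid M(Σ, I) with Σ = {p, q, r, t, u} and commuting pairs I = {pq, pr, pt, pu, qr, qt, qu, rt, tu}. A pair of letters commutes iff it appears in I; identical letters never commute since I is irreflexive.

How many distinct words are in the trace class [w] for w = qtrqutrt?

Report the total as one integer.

560

drop 0:q onto floor
drop 1:t onto floor
drop 2:r onto floor
drop 3:q onto {0:q}
drop 4:u onto {2:r}
drop 5:t onto {1:t}
drop 6:r onto {4:u}
drop 7:t onto {5:t}
ground layer = {0:q, 1:t, 2:r}
drop-orders for the pieces not yet dropped (sum over which currently-grounded one goes next):
  1 to go: {3} 1  {6} 1  {7} 1
  2 to go: {0,3} 1  {3,6} 2  {3,7} 2  {4,6} 1  {5,7} 1  {6,7} 2
  3 to go: {0,3,6} 3  {0,3,7} 3  {1,5,7} 1  {2,4,6} 1  {3,4,6} 3  {3,5,7} 3  {3,6,7} 6  {4,6,7} 3  {5,6,7} 3
  4 to go: {0,3,4,6} 6  {0,3,5,7} 6  {0,3,6,7} 12  {1,3,5,7} 4  {1,5,6,7} 4  {2,3,4,6} 4  {2,4,6,7} 4  {3,4,6,7} 12  {3,5,6,7} 12  {4,5,6,7} 6
  5 to go: {0,1,3,5,7} 10  {0,2,3,4,6} 10  {0,3,4,6,7} 30  {0,3,5,6,7} 30  {1,3,5,6,7} 20  {1,4,5,6,7} 10  {2,3,4,6,7} 20  {2,4,5,6,7} 10  {3,4,5,6,7} 30
  6 to go: {0,1,3,5,6,7} 60  {0,2,3,4,6,7} 60  {0,3,4,5,6,7} 90  {1,2,4,5,6,7} 20  {1,3,4,5,6,7} 60  {2,3,4,5,6,7} 60
  if 0:q drops first: 140 orders
  if 1:t drops first: 210 orders
  if 2:r drops first: 210 orders
heap linearizations: 560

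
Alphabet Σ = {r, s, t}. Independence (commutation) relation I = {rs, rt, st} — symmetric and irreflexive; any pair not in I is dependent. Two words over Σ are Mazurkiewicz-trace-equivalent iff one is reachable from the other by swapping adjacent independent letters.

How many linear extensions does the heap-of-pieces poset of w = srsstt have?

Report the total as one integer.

60

piece 0:s — minimal
piece 1:r — minimal
piece 2:s rests on {0:s}
piece 3:s rests on {2:s}
piece 4:t — minimal
piece 5:t rests on {4:t}
minimal pieces: {0:s, 1:r, 4:t}
ways to finish when only these pieces remain (= sum over removing one remaining piece with nothing left below it):
  1 left: {1}→1  {3}→1  {5}→1
  2 left: {1,3}→2  {1,5}→2  {2,3}→1  {3,5}→2  {4,5}→1
  3 left: {0,2,3}→1  {1,2,3}→3  {1,3,5}→6  {1,4,5}→3  {2,3,5}→3  {3,4,5}→3
  4 left: {0,1,2,3}→4  {0,2,3,5}→4  {1,2,3,5}→12  {1,3,4,5}→12  {2,3,4,5}→6
  placing 0:s first → 30 extensions
  placing 1:r first → 10 extensions
  placing 4:t first → 20 extensions
total linear extensions = 60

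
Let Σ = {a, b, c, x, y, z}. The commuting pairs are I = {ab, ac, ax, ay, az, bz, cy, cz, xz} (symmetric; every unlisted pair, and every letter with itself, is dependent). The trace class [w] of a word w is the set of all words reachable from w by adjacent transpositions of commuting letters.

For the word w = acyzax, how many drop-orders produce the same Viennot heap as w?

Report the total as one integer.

75

piece 0:a — minimal
piece 1:c — minimal
piece 2:y — minimal
piece 3:z rests on {2:y}
piece 4:a rests on {0:a}
piece 5:x rests on {1:c, 2:y}
minimal pieces: {0:a, 1:c, 2:y}
ways to finish when only these pieces remain (= sum over removing one remaining piece with nothing left below it):
  1 left: {3}→1  {4}→1  {5}→1
  2 left: {0,4}→1  {1,5}→1  {3,4}→2  {3,5}→2  {4,5}→2
  3 left: {0,3,4}→3  {0,4,5}→3  {1,3,5}→3  {1,4,5}→3  {2,3,5}→2  {3,4,5}→6
  4 left: {0,1,4,5}→6  {0,3,4,5}→12  {1,2,3,5}→5  {1,3,4,5}→12  {2,3,4,5}→8
  placing 0:a first → 25 extensions
  placing 1:c first → 20 extensions
  placing 2:y first → 30 extensions
total linear extensions = 75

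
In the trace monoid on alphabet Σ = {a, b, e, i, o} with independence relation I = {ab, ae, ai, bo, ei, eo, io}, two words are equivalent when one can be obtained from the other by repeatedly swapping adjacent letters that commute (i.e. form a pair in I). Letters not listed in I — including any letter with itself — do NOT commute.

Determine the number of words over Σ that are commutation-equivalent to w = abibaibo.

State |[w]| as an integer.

56

piece 0:a — minimal
piece 1:b — minimal
piece 2:i rests on {1:b}
piece 3:b rests on {2:i}
piece 4:a rests on {0:a}
piece 5:i rests on {3:b}
piece 6:b rests on {5:i}
piece 7:o rests on {4:a}
minimal pieces: {0:a, 1:b}
ways to finish when only these pieces remain (= sum over removing one remaining piece with nothing left below it):
  1 left: {6}→1  {7}→1
  2 left: {4,7}→1  {5,6}→1  {6,7}→2
  3 left: {0,4,7}→1  {3,5,6}→1  {4,6,7}→3  {5,6,7}→3
  4 left: {0,4,6,7}→4  {2,3,5,6}→1  {3,5,6,7}→4  {4,5,6,7}→6
  5 left: {0,4,5,6,7}→10  {1,2,3,5,6}→1  {2,3,5,6,7}→5  {3,4,5,6,7}→10
  6 left: {0,3,4,5,6,7}→20  {1,2,3,5,6,7}→6  {2,3,4,5,6,7}→15
  placing 0:a first → 21 extensions
  placing 1:b first → 35 extensions
total linear extensions = 56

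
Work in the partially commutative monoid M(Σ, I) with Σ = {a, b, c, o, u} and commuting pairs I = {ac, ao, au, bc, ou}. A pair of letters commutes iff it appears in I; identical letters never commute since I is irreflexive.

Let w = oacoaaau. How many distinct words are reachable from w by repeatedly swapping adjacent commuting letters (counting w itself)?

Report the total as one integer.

#0=o has no predecessor
#1=a has no predecessor
#2=c depends on [0:o]
#3=o depends on [2:c]
#4=a depends on [1:a]
#5=a depends on [4:a]
#6=a depends on [5:a]
#7=u depends on [2:c]
sources: [0:o, 1:a]
N(rest) = Σ N(rest − s) over sources s of rest; N(one piece) = 1:
  size 1 → [3]=1  [6]=1  [7]=1
  size 2 → [3,6]=2  [3,7]=2  [5,6]=1  [6,7]=2
  size 3 → [2,3,7]=2  [3,5,6]=3  [3,6,7]=6  [4,5,6]=1  [5,6,7]=3
  size 4 → [0,2,3,7]=2  [1,4,5,6]=1  [2,3,6,7]=8  [3,4,5,6]=4  [3,5,6,7]=12  [4,5,6,7]=4
  size 5 → [0,2,3,6,7]=10  [1,3,4,5,6]=5  [1,4,5,6,7]=5  [2,3,5,6,7]=20  [3,4,5,6,7]=20
  size 6 → [0,2,3,5,6,7]=30  [1,3,4,5,6,7]=30  [2,3,4,5,6,7]=40
  first=0(o) contributes 70
  first=1(a) contributes 70
|[w]| = 140

140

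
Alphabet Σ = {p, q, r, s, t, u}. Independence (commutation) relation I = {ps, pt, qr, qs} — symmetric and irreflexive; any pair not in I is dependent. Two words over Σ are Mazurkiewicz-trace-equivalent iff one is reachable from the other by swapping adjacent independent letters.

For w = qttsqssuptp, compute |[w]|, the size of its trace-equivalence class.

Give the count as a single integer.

drop 0:q onto floor
drop 1:t onto {0:q}
drop 2:t onto {1:t}
drop 3:s onto {2:t}
drop 4:q onto {2:t}
drop 5:s onto {3:s}
drop 6:s onto {5:s}
drop 7:u onto {4:q, 6:s}
drop 8:p onto {7:u}
drop 9:t onto {7:u}
drop 10:p onto {8:p}
ground layer = {0:q}
drop-orders for the pieces not yet dropped (sum over which currently-grounded one goes next):
  1 to go: {9} 1  {10} 1
  2 to go: {8,10} 1  {9,10} 2
  3 to go: {8,9,10} 3
  4 to go: {7,8,9,10} 3
  5 to go: {4,7,8,9,10} 3  {6,7,8,9,10} 3
  6 to go: {4,6,7,8,9,10} 6  {5,6,7,8,9,10} 3
  7 to go: {3,5,6,7,8,9,10} 3  {4,5,6,7,8,9,10} 9
  8 to go: {3,4,5,6,7,8,9,10} 12
  9 to go: {2,3,4,5,6,7,8,9,10} 12
  if 0:q drops first: 12 orders

12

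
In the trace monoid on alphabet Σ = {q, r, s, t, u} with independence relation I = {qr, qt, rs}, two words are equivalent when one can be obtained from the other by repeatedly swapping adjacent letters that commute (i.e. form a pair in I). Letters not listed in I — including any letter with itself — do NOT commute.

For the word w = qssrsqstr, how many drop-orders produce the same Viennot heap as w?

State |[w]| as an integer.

#0=q has no predecessor
#1=s depends on [0:q]
#2=s depends on [1:s]
#3=r has no predecessor
#4=s depends on [2:s]
#5=q depends on [4:s]
#6=s depends on [5:q]
#7=t depends on [3:r, 6:s]
#8=r depends on [7:t]
sources: [0:q, 3:r]
N(rest) = Σ N(rest − s) over sources s of rest; N(one piece) = 1:
  size 1 → [8]=1
  size 2 → [7,8]=1
  size 3 → [3,7,8]=1  [6,7,8]=1
  size 4 → [3,6,7,8]=2  [5,6,7,8]=1
  size 5 → [3,5,6,7,8]=3  [4,5,6,7,8]=1
  size 6 → [2,4,5,6,7,8]=1  [3,4,5,6,7,8]=4
  size 7 → [1,2,4,5,6,7,8]=1  [2,3,4,5,6,7,8]=5
  first=0(q) contributes 6
  first=3(r) contributes 1
|[w]| = 7

7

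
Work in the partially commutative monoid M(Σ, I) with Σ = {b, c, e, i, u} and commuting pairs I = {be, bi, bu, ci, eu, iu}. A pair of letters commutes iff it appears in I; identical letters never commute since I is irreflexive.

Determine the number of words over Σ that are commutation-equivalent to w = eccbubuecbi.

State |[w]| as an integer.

drop 0:e onto floor
drop 1:c onto {0:e}
drop 2:c onto {1:c}
drop 3:b onto {2:c}
drop 4:u onto {2:c}
drop 5:b onto {3:b}
drop 6:u onto {4:u}
drop 7:e onto {2:c}
drop 8:c onto {5:b, 6:u, 7:e}
drop 9:b onto {8:c}
drop 10:i onto {7:e}
ground layer = {0:e}
drop-orders for the pieces not yet dropped (sum over which currently-grounded one goes next):
  1 to go: {9} 1  {10} 1
  2 to go: {8,9} 1  {9,10} 2
  3 to go: {5,8,9} 1  {6,8,9} 1  {8,9,10} 3
  4 to go: {3,5,8,9} 1  {4,6,8,9} 1  {5,6,8,9} 2  {5,8,9,10} 4  {6,8,9,10} 4  {7,8,9,10} 3
  5 to go: {3,5,6,8,9} 3  {3,5,8,9,10} 5  {4,5,6,8,9} 3  {4,6,8,9,10} 5  {5,6,8,9,10} 10  {5,7,8,9,10} 7  {6,7,8,9,10} 7
  6 to go: {3,4,5,6,8,9} 6  {3,5,6,8,9,10} 18  {3,5,7,8,9,10} 12  {4,5,6,8,9,10} 18  {4,6,7,8,9,10} 12  {5,6,7,8,9,10} 24
  7 to go: {3,4,5,6,8,9,10} 42  {3,5,6,7,8,9,10} 54  {4,5,6,7,8,9,10} 54
  8 to go: {3,4,5,6,7,8,9,10} 150
  9 to go: {2,3,4,5,6,7,8,9,10} 150
  if 0:e drops first: 150 orders

150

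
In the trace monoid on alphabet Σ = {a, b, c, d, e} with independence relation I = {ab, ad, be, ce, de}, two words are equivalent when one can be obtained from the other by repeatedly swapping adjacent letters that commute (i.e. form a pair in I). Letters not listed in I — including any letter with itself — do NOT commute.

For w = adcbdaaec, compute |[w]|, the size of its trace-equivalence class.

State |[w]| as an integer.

0(a) covers ∅
1(d) covers ∅
2(c) covers 0:a, 1:d
3(b) covers 2:c
4(d) covers 3:b
5(a) covers 2:c
6(a) covers 5:a
7(e) covers 6:a
8(c) covers 4:d, 6:a
floor of heap: 0:a, 1:d
completions by unplaced set U, small U first (add the entries for U minus each lowest piece of U):
  |U|=1: {7}:1  {8}:1
  |U|=2: {4,8}:1  {7,8}:2
  |U|=3: {3,4,8}:1  {4,7,8}:3  {6,7,8}:2
  |U|=4: {3,4,7,8}:4  {4,6,7,8}:5  {5,6,7,8}:2
  |U|=5: {3,4,6,7,8}:9  {4,5,6,7,8}:7
  |U|=6: {3,4,5,6,7,8}:16
  |U|=7: {2,3,4,5,6,7,8}:16
  start at 0(a): 16
  start at 1(d): 16
sum over floor = 32

32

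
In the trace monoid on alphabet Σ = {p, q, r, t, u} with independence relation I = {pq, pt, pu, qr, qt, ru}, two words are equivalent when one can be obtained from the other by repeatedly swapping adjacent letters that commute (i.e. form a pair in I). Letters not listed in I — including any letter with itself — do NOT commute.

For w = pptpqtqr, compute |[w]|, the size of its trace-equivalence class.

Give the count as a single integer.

0(p) covers ∅
1(p) covers 0:p
2(t) covers ∅
3(p) covers 1:p
4(q) covers ∅
5(t) covers 2:t
6(q) covers 4:q
7(r) covers 3:p, 5:t
floor of heap: 0:p, 2:t, 4:q
completions by unplaced set U, small U first (add the entries for U minus each lowest piece of U):
  |U|=1: {6}:1  {7}:1
  |U|=2: {3,7}:1  {4,6}:1  {5,7}:1  {6,7}:2
  |U|=3: {1,3,7}:1  {2,5,7}:1  {3,5,7}:2  {3,6,7}:3  {4,6,7}:3  {5,6,7}:3
  |U|=4: {0,1,3,7}:1  {1,3,5,7}:3  {1,3,6,7}:4  {2,3,5,7}:3  {2,5,6,7}:4  {3,4,6,7}:6  {3,5,6,7}:8  {4,5,6,7}:6
  |U|=5: {0,1,3,5,7}:4  {0,1,3,6,7}:5  {1,2,3,5,7}:6  {1,3,4,6,7}:10  {1,3,5,6,7}:15  {2,3,5,6,7}:15  {2,4,5,6,7}:10  {3,4,5,6,7}:20
  |U|=6: {0,1,2,3,5,7}:10  {0,1,3,4,6,7}:15  {0,1,3,5,6,7}:24  {1,2,3,5,6,7}:36  {1,3,4,5,6,7}:45  {2,3,4,5,6,7}:45
  start at 0(p): 126
  start at 2(t): 84
  start at 4(q): 70
sum over floor = 280

280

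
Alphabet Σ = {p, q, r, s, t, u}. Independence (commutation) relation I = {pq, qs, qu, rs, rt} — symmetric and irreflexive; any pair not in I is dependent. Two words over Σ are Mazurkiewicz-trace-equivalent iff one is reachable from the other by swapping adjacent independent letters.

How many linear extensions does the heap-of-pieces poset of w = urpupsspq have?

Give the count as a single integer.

7

0(u) covers ∅
1(r) covers 0:u
2(p) covers 1:r
3(u) covers 2:p
4(p) covers 3:u
5(s) covers 4:p
6(s) covers 5:s
7(p) covers 6:s
8(q) covers 1:r
floor of heap: 0:u
completions by unplaced set U, small U first (add the entries for U minus each lowest piece of U):
  |U|=1: {7}:1  {8}:1
  |U|=2: {6,7}:1  {7,8}:2
  |U|=3: {5,6,7}:1  {6,7,8}:3
  |U|=4: {4,5,6,7}:1  {5,6,7,8}:4
  |U|=5: {3,4,5,6,7}:1  {4,5,6,7,8}:5
  |U|=6: {2,3,4,5,6,7}:1  {3,4,5,6,7,8}:6
  |U|=7: {2,3,4,5,6,7,8}:7
  start at 0(u): 7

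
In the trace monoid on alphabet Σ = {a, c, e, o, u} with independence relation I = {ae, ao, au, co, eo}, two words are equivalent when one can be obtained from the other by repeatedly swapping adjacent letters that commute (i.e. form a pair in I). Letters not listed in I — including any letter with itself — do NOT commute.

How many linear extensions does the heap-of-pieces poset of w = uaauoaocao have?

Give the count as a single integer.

226

piece 0:u — minimal
piece 1:a — minimal
piece 2:a rests on {1:a}
piece 3:u rests on {0:u}
piece 4:o rests on {3:u}
piece 5:a rests on {2:a}
piece 6:o rests on {4:o}
piece 7:c rests on {3:u, 5:a}
piece 8:a rests on {7:c}
piece 9:o rests on {6:o}
minimal pieces: {0:u, 1:a}
ways to finish when only these pieces remain (= sum over removing one remaining piece with nothing left below it):
  1 left: {8}→1  {9}→1
  2 left: {6,9}→1  {7,8}→1  {8,9}→2
  3 left: {4,6,9}→1  {5,7,8}→1  {6,8,9}→3  {7,8,9}→3
  4 left: {2,5,7,8}→1  {4,6,8,9}→4  {5,7,8,9}→4  {6,7,8,9}→6
  5 left: {1,2,5,7,8}→1  {2,5,7,8,9}→5  {4,6,7,8,9}→10  {5,6,7,8,9}→10
  6 left: {1,2,5,7,8,9}→6  {2,5,6,7,8,9}→15  {3,4,6,7,8,9}→10  {4,5,6,7,8,9}→20
  7 left: {0,3,4,6,7,8,9}→10  {1,2,5,6,7,8,9}→21  {2,4,5,6,7,8,9}→35  {3,4,5,6,7,8,9}→30
  8 left: {0,3,4,5,6,7,8,9}→40  {1,2,4,5,6,7,8,9}→56  {2,3,4,5,6,7,8,9}→65
  placing 0:u first → 121 extensions
  placing 1:a first → 105 extensions
total linear extensions = 226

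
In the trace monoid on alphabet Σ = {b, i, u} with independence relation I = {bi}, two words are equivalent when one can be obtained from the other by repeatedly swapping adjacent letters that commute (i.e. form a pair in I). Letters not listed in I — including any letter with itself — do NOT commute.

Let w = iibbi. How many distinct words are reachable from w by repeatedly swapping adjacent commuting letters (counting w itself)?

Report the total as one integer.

#0=i has no predecessor
#1=i depends on [0:i]
#2=b has no predecessor
#3=b depends on [2:b]
#4=i depends on [1:i]
sources: [0:i, 2:b]
N(rest) = Σ N(rest − s) over sources s of rest; N(one piece) = 1:
  size 1 → [3]=1  [4]=1
  size 2 → [1,4]=1  [2,3]=1  [3,4]=2
  size 3 → [0,1,4]=1  [1,3,4]=3  [2,3,4]=3
  first=0(i) contributes 6
  first=2(b) contributes 4
|[w]| = 10

10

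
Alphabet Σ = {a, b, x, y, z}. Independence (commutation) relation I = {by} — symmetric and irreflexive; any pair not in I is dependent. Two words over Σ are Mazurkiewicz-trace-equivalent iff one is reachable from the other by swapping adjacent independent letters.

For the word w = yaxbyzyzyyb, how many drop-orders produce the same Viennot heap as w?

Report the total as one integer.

#0=y has no predecessor
#1=a depends on [0:y]
#2=x depends on [1:a]
#3=b depends on [2:x]
#4=y depends on [2:x]
#5=z depends on [3:b, 4:y]
#6=y depends on [5:z]
#7=z depends on [6:y]
#8=y depends on [7:z]
#9=y depends on [8:y]
#10=b depends on [7:z]
sources: [0:y]
N(rest) = Σ N(rest − s) over sources s of rest; N(one piece) = 1:
  size 1 → [9]=1  [10]=1
  size 2 → [8,9]=1  [9,10]=2
  size 3 → [8,9,10]=3
  size 4 → [7,8,9,10]=3
  size 5 → [6,7,8,9,10]=3
  size 6 → [5,6,7,8,9,10]=3
  size 7 → [3,5,6,7,8,9,10]=3  [4,5,6,7,8,9,10]=3
  size 8 → [3,4,5,6,7,8,9,10]=6
  size 9 → [2,3,4,5,6,7,8,9,10]=6
  first=0(y) contributes 6

6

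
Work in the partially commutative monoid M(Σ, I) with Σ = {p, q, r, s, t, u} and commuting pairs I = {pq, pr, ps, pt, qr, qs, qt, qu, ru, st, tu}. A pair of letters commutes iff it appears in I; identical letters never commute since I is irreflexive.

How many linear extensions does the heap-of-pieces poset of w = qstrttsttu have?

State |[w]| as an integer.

#0=q has no predecessor
#1=s has no predecessor
#2=t has no predecessor
#3=r depends on [1:s, 2:t]
#4=t depends on [3:r]
#5=t depends on [4:t]
#6=s depends on [3:r]
#7=t depends on [5:t]
#8=t depends on [7:t]
#9=u depends on [6:s]
sources: [0:q, 1:s, 2:t]
N(rest) = Σ N(rest − s) over sources s of rest; N(one piece) = 1:
  size 1 → [0]=1  [8]=1  [9]=1
  size 2 → [0,8]=2  [0,9]=2  [6,9]=1  [7,8]=1  [8,9]=2
  size 3 → [0,6,9]=3  [0,7,8]=3  [0,8,9]=6  [5,7,8]=1  [6,8,9]=3  [7,8,9]=3
  size 4 → [0,5,7,8]=4  [0,6,8,9]=12  [0,7,8,9]=12  [4,5,7,8]=1  [5,7,8,9]=4  [6,7,8,9]=6
  size 5 → [0,4,5,7,8]=5  [0,5,7,8,9]=20  [0,6,7,8,9]=30  [4,5,7,8,9]=5  [5,6,7,8,9]=10
  size 6 → [0,4,5,7,8,9]=30  [0,5,6,7,8,9]=60  [4,5,6,7,8,9]=15
  size 7 → [0,4,5,6,7,8,9]=105  [3,4,5,6,7,8,9]=15
  size 8 → [0,3,4,5,6,7,8,9]=120  [1,3,4,5,6,7,8,9]=15  [2,3,4,5,6,7,8,9]=15
  first=0(q) contributes 30
  first=1(s) contributes 135
  first=2(t) contributes 135
|[w]| = 300

300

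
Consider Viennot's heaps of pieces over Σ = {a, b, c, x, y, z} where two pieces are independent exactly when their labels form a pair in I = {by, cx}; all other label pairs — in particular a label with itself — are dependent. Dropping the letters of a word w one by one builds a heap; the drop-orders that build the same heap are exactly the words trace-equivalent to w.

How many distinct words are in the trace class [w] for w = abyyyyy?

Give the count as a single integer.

6

0(a) covers ∅
1(b) covers 0:a
2(y) covers 0:a
3(y) covers 2:y
4(y) covers 3:y
5(y) covers 4:y
6(y) covers 5:y
floor of heap: 0:a
completions by unplaced set U, small U first (add the entries for U minus each lowest piece of U):
  |U|=1: {1}:1  {6}:1
  |U|=2: {1,6}:2  {5,6}:1
  |U|=3: {1,5,6}:3  {4,5,6}:1
  |U|=4: {1,4,5,6}:4  {3,4,5,6}:1
  |U|=5: {1,3,4,5,6}:5  {2,3,4,5,6}:1
  start at 0(a): 6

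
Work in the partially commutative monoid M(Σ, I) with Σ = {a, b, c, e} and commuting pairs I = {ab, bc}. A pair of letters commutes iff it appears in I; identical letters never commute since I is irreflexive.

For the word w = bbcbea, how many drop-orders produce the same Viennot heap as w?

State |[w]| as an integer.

4

#0=b has no predecessor
#1=b depends on [0:b]
#2=c has no predecessor
#3=b depends on [1:b]
#4=e depends on [2:c, 3:b]
#5=a depends on [4:e]
sources: [0:b, 2:c]
N(rest) = Σ N(rest − s) over sources s of rest; N(one piece) = 1:
  size 1 → [5]=1
  size 2 → [4,5]=1
  size 3 → [2,4,5]=1  [3,4,5]=1
  size 4 → [1,3,4,5]=1  [2,3,4,5]=2
  first=0(b) contributes 3
  first=2(c) contributes 1
|[w]| = 4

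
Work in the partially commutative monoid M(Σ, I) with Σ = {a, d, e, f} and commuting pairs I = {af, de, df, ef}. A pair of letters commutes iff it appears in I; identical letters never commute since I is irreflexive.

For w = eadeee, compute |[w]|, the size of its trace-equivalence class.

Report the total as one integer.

piece 0:e — minimal
piece 1:a rests on {0:e}
piece 2:d rests on {1:a}
piece 3:e rests on {1:a}
piece 4:e rests on {3:e}
piece 5:e rests on {4:e}
minimal pieces: {0:e}
ways to finish when only these pieces remain (= sum over removing one remaining piece with nothing left below it):
  1 left: {2}→1  {5}→1
  2 left: {2,5}→2  {4,5}→1
  3 left: {2,4,5}→3  {3,4,5}→1
  4 left: {2,3,4,5}→4
  placing 0:e first → 4 extensions

4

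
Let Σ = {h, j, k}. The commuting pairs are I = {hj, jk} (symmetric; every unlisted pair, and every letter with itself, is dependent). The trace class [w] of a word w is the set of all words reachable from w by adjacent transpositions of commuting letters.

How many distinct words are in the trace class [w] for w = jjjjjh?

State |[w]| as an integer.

0(j) covers ∅
1(j) covers 0:j
2(j) covers 1:j
3(j) covers 2:j
4(j) covers 3:j
5(h) covers ∅
floor of heap: 0:j, 5:h
completions by unplaced set U, small U first (add the entries for U minus each lowest piece of U):
  |U|=1: {4}:1  {5}:1
  |U|=2: {3,4}:1  {4,5}:2
  |U|=3: {2,3,4}:1  {3,4,5}:3
  |U|=4: {1,2,3,4}:1  {2,3,4,5}:4
  start at 0(j): 5
  start at 5(h): 1
sum over floor = 6

6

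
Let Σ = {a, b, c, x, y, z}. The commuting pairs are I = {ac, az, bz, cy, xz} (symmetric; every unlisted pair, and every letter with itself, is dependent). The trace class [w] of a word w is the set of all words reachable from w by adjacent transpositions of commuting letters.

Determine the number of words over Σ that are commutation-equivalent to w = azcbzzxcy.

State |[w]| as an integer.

44

piece 0:a — minimal
piece 1:z — minimal
piece 2:c rests on {1:z}
piece 3:b rests on {0:a, 2:c}
piece 4:z rests on {2:c}
piece 5:z rests on {4:z}
piece 6:x rests on {3:b}
piece 7:c rests on {5:z, 6:x}
piece 8:y rests on {5:z, 6:x}
minimal pieces: {0:a, 1:z}
ways to finish when only these pieces remain (= sum over removing one remaining piece with nothing left below it):
  1 left: {7}→1  {8}→1
  2 left: {7,8}→2
  3 left: {5,7,8}→2  {6,7,8}→2
  4 left: {3,6,7,8}→2  {4,5,7,8}→2  {5,6,7,8}→4
  5 left: {0,3,6,7,8}→2  {3,5,6,7,8}→6  {4,5,6,7,8}→6
  6 left: {0,3,5,6,7,8}→8  {3,4,5,6,7,8}→12
  7 left: {0,3,4,5,6,7,8}→20  {2,3,4,5,6,7,8}→12
  placing 0:a first → 12 extensions
  placing 1:z first → 32 extensions
total linear extensions = 44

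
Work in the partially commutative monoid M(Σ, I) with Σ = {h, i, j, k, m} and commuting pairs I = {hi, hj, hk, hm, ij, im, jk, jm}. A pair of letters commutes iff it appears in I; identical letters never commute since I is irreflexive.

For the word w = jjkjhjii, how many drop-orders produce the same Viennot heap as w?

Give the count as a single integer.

280

0(j) covers ∅
1(j) covers 0:j
2(k) covers ∅
3(j) covers 1:j
4(h) covers ∅
5(j) covers 3:j
6(i) covers 2:k
7(i) covers 6:i
floor of heap: 0:j, 2:k, 4:h
completions by unplaced set U, small U first (add the entries for U minus each lowest piece of U):
  |U|=1: {4}:1  {5}:1  {7}:1
  |U|=2: {3,5}:1  {4,5}:2  {4,7}:2  {5,7}:2  {6,7}:1
  |U|=3: {1,3,5}:1  {2,6,7}:1  {3,4,5}:3  {3,5,7}:3  {4,5,7}:6  {4,6,7}:3  {5,6,7}:3
  |U|=4: {0,1,3,5}:1  {1,3,4,5}:4  {1,3,5,7}:4  {2,4,6,7}:4  {2,5,6,7}:4  {3,4,5,7}:12  {3,5,6,7}:6  {4,5,6,7}:12
  |U|=5: {0,1,3,4,5}:5  {0,1,3,5,7}:5  {1,3,4,5,7}:20  {1,3,5,6,7}:10  {2,3,5,6,7}:10  {2,4,5,6,7}:20  {3,4,5,6,7}:30
  |U|=6: {0,1,3,4,5,7}:30  {0,1,3,5,6,7}:15  {1,2,3,5,6,7}:20  {1,3,4,5,6,7}:60  {2,3,4,5,6,7}:60
  start at 0(j): 140
  start at 2(k): 105
  start at 4(h): 35
sum over floor = 280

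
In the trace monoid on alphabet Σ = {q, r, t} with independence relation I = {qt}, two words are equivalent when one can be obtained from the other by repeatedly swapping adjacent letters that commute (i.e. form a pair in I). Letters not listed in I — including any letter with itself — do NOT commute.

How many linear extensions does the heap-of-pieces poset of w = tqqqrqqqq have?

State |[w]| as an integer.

4

#0=t has no predecessor
#1=q has no predecessor
#2=q depends on [1:q]
#3=q depends on [2:q]
#4=r depends on [0:t, 3:q]
#5=q depends on [4:r]
#6=q depends on [5:q]
#7=q depends on [6:q]
#8=q depends on [7:q]
sources: [0:t, 1:q]
N(rest) = Σ N(rest − s) over sources s of rest; N(one piece) = 1:
  size 1 → [8]=1
  size 2 → [7,8]=1
  size 3 → [6,7,8]=1
  size 4 → [5,6,7,8]=1
  size 5 → [4,5,6,7,8]=1
  size 6 → [0,4,5,6,7,8]=1  [3,4,5,6,7,8]=1
  size 7 → [0,3,4,5,6,7,8]=2  [2,3,4,5,6,7,8]=1
  first=0(t) contributes 1
  first=1(q) contributes 3
|[w]| = 4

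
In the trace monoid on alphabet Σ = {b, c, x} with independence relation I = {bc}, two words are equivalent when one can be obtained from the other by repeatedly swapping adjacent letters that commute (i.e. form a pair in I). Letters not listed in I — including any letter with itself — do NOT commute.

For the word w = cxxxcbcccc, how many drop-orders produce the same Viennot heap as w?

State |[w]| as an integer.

piece 0:c — minimal
piece 1:x rests on {0:c}
piece 2:x rests on {1:x}
piece 3:x rests on {2:x}
piece 4:c rests on {3:x}
piece 5:b rests on {3:x}
piece 6:c rests on {4:c}
piece 7:c rests on {6:c}
piece 8:c rests on {7:c}
piece 9:c rests on {8:c}
minimal pieces: {0:c}
ways to finish when only these pieces remain (= sum over removing one remaining piece with nothing left below it):
  1 left: {5}→1  {9}→1
  2 left: {5,9}→2  {8,9}→1
  3 left: {5,8,9}→3  {7,8,9}→1
  4 left: {5,7,8,9}→4  {6,7,8,9}→1
  5 left: {4,6,7,8,9}→1  {5,6,7,8,9}→5
  6 left: {4,5,6,7,8,9}→6
  7 left: {3,4,5,6,7,8,9}→6
  8 left: {2,3,4,5,6,7,8,9}→6
  placing 0:c first → 6 extensions

6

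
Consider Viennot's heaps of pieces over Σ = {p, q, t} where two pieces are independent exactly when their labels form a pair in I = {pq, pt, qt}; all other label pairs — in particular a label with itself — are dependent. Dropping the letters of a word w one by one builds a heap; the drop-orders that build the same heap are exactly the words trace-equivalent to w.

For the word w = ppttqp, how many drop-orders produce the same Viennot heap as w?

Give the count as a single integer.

piece 0:p — minimal
piece 1:p rests on {0:p}
piece 2:t — minimal
piece 3:t rests on {2:t}
piece 4:q — minimal
piece 5:p rests on {1:p}
minimal pieces: {0:p, 2:t, 4:q}
ways to finish when only these pieces remain (= sum over removing one remaining piece with nothing left below it):
  1 left: {3}→1  {4}→1  {5}→1
  2 left: {1,5}→1  {2,3}→1  {3,4}→2  {3,5}→2  {4,5}→2
  3 left: {0,1,5}→1  {1,3,5}→3  {1,4,5}→3  {2,3,4}→3  {2,3,5}→3  {3,4,5}→6
  4 left: {0,1,3,5}→4  {0,1,4,5}→4  {1,2,3,5}→6  {1,3,4,5}→12  {2,3,4,5}→12
  placing 0:p first → 30 extensions
  placing 2:t first → 20 extensions
  placing 4:q first → 10 extensions
total linear extensions = 60

60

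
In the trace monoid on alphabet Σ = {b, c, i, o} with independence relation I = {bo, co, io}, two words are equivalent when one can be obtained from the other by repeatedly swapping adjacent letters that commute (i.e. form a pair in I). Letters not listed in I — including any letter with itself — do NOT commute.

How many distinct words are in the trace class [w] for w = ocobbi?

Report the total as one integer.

15

#0=o has no predecessor
#1=c has no predecessor
#2=o depends on [0:o]
#3=b depends on [1:c]
#4=b depends on [3:b]
#5=i depends on [4:b]
sources: [0:o, 1:c]
N(rest) = Σ N(rest − s) over sources s of rest; N(one piece) = 1:
  size 1 → [2]=1  [5]=1
  size 2 → [0,2]=1  [2,5]=2  [4,5]=1
  size 3 → [0,2,5]=3  [2,4,5]=3  [3,4,5]=1
  size 4 → [0,2,4,5]=6  [1,3,4,5]=1  [2,3,4,5]=4
  first=0(o) contributes 5
  first=1(c) contributes 10
|[w]| = 15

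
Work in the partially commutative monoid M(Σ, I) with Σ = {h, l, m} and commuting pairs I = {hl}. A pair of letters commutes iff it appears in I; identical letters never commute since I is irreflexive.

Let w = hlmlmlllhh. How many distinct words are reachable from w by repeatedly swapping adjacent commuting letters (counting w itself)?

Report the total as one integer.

#0=h has no predecessor
#1=l has no predecessor
#2=m depends on [0:h, 1:l]
#3=l depends on [2:m]
#4=m depends on [3:l]
#5=l depends on [4:m]
#6=l depends on [5:l]
#7=l depends on [6:l]
#8=h depends on [4:m]
#9=h depends on [8:h]
sources: [0:h, 1:l]
N(rest) = Σ N(rest − s) over sources s of rest; N(one piece) = 1:
  size 1 → [7]=1  [9]=1
  size 2 → [6,7]=1  [7,9]=2  [8,9]=1
  size 3 → [5,6,7]=1  [6,7,9]=3  [7,8,9]=3
  size 4 → [5,6,7,9]=4  [6,7,8,9]=6
  size 5 → [5,6,7,8,9]=10
  size 6 → [4,5,6,7,8,9]=10
  size 7 → [3,4,5,6,7,8,9]=10
  size 8 → [2,3,4,5,6,7,8,9]=10
  first=0(h) contributes 10
  first=1(l) contributes 10
|[w]| = 20

20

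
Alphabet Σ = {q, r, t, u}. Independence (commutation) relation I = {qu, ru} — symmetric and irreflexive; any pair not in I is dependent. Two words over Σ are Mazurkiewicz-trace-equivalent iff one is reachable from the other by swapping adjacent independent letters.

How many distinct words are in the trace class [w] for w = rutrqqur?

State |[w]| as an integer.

#0=r has no predecessor
#1=u has no predecessor
#2=t depends on [0:r, 1:u]
#3=r depends on [2:t]
#4=q depends on [3:r]
#5=q depends on [4:q]
#6=u depends on [2:t]
#7=r depends on [5:q]
sources: [0:r, 1:u]
N(rest) = Σ N(rest − s) over sources s of rest; N(one piece) = 1:
  size 1 → [6]=1  [7]=1
  size 2 → [5,7]=1  [6,7]=2
  size 3 → [4,5,7]=1  [5,6,7]=3
  size 4 → [3,4,5,7]=1  [4,5,6,7]=4
  size 5 → [3,4,5,6,7]=5
  size 6 → [2,3,4,5,6,7]=5
  first=0(r) contributes 5
  first=1(u) contributes 5
|[w]| = 10

10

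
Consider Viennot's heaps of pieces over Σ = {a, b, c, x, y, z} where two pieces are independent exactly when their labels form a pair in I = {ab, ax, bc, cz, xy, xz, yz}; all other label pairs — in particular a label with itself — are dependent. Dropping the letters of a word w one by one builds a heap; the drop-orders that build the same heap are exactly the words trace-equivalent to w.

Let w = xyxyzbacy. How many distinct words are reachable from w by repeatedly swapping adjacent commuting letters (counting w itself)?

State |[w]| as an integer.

120

drop 0:x onto floor
drop 1:y onto floor
drop 2:x onto {0:x}
drop 3:y onto {1:y}
drop 4:z onto floor
drop 5:b onto {2:x, 3:y, 4:z}
drop 6:a onto {3:y, 4:z}
drop 7:c onto {2:x, 6:a}
drop 8:y onto {5:b, 7:c}
ground layer = {0:x, 1:y, 4:z}
drop-orders for the pieces not yet dropped (sum over which currently-grounded one goes next):
  1 to go: {8} 1
  2 to go: {5,8} 1  {7,8} 1
  3 to go: {5,7,8} 2  {6,7,8} 1
  4 to go: {2,5,7,8} 2  {5,6,7,8} 3
  5 to go: {0,2,5,7,8} 2  {2,5,6,7,8} 5  {3,5,6,7,8} 3  {4,5,6,7,8} 3
  6 to go: {0,2,5,6,7,8} 7  {1,3,5,6,7,8} 3  {2,3,5,6,7,8} 8  {2,4,5,6,7,8} 8  {3,4,5,6,7,8} 6
  7 to go: {0,2,3,5,6,7,8} 15  {0,2,4,5,6,7,8} 15  {1,2,3,5,6,7,8} 11  {1,3,4,5,6,7,8} 9  {2,3,4,5,6,7,8} 22
  if 0:x drops first: 42 orders
  if 1:y drops first: 52 orders
  if 4:z drops first: 26 orders
heap linearizations: 120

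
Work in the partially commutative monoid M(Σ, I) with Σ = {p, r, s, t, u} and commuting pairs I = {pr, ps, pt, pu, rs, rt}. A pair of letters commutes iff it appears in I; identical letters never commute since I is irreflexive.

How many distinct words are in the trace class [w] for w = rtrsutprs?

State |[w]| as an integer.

drop 0:r onto floor
drop 1:t onto floor
drop 2:r onto {0:r}
drop 3:s onto {1:t}
drop 4:u onto {2:r, 3:s}
drop 5:t onto {4:u}
drop 6:p onto floor
drop 7:r onto {4:u}
drop 8:s onto {5:t}
ground layer = {0:r, 1:t, 6:p}
drop-orders for the pieces not yet dropped (sum over which currently-grounded one goes next):
  1 to go: {6} 1  {7} 1  {8} 1
  2 to go: {5,8} 1  {6,7} 2  {6,8} 2  {7,8} 2
  3 to go: {5,6,8} 3  {5,7,8} 3  {6,7,8} 6
  4 to go: {4,5,7,8} 3  {5,6,7,8} 12
  5 to go: {2,4,5,7,8} 3  {3,4,5,7,8} 3  {4,5,6,7,8} 15
  6 to go: {0,2,4,5,7,8} 3  {1,3,4,5,7,8} 3  {2,3,4,5,7,8} 6  {2,4,5,6,7,8} 18  {3,4,5,6,7,8} 18
  7 to go: {0,2,3,4,5,7,8} 9  {0,2,4,5,6,7,8} 21  {1,2,3,4,5,7,8} 9  {1,3,4,5,6,7,8} 21  {2,3,4,5,6,7,8} 42
  if 0:r drops first: 72 orders
  if 1:t drops first: 72 orders
  if 6:p drops first: 18 orders
heap linearizations: 162

162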